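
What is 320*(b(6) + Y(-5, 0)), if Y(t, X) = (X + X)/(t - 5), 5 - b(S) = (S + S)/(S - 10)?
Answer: 2560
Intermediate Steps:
b(S) = 5 - 2*S/(-10 + S) (b(S) = 5 - (S + S)/(S - 10) = 5 - 2*S/(-10 + S))
Y(t, X) = 2*X/(-5 + t) (Y(t, X) = (2*X)/(-5 + t) = 2*X/(-5 + t))
320*(b(6) + Y(-5, 0)) = 320*((-50 + 3*6)/(-10 + 6) + 2*0/(-5 - 5)) = 320*((-50 + 18)/(-4) + 2*0/(-10)) = 320*(-¼*(-32) + 2*0*(-⅒)) = 320*(8 + 0) = 320*8 = 2560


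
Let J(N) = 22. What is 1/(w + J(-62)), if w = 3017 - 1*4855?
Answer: -1/1816 ≈ -0.00055066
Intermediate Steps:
w = -1838 (w = 3017 - 4855 = -1838)
1/(w + J(-62)) = 1/(-1838 + 22) = 1/(-1816) = -1/1816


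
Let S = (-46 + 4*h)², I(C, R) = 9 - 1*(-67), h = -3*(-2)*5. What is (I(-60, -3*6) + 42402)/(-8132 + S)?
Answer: -21239/1328 ≈ -15.993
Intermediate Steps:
h = 30 (h = 6*5 = 30)
I(C, R) = 76 (I(C, R) = 9 + 67 = 76)
S = 5476 (S = (-46 + 4*30)² = (-46 + 120)² = 74² = 5476)
(I(-60, -3*6) + 42402)/(-8132 + S) = (76 + 42402)/(-8132 + 5476) = 42478/(-2656) = 42478*(-1/2656) = -21239/1328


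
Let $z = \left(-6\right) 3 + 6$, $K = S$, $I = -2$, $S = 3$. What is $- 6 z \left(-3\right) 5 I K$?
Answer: $6480$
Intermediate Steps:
$K = 3$
$z = -12$ ($z = -18 + 6 = -12$)
$- 6 z \left(-3\right) 5 I K = \left(-6\right) \left(-12\right) \left(-3\right) 5 \left(-2\right) 3 = 72 \left(-15\right) \left(-2\right) 3 = 72 \cdot 30 \cdot 3 = 72 \cdot 90 = 6480$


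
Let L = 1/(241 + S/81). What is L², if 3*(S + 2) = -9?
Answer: 6561/380874256 ≈ 1.7226e-5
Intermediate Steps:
S = -5 (S = -2 + (⅓)*(-9) = -2 - 3 = -5)
L = 81/19516 (L = 1/(241 - 5/81) = 1/(19516/81) = 81/19516 ≈ 0.0041504)
L² = (81/19516)² = 6561/380874256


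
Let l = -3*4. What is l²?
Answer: 144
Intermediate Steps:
l = -12
l² = (-12)² = 144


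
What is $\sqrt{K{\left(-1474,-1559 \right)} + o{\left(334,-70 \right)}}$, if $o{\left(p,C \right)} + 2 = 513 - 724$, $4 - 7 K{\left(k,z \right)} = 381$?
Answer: $\frac{2 i \sqrt{3269}}{7} \approx 16.336 i$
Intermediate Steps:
$K{\left(k,z \right)} = - \frac{377}{7}$ ($K{\left(k,z \right)} = \frac{4}{7} - \frac{381}{7} = - \frac{377}{7}$)
$o{\left(p,C \right)} = -213$ ($o{\left(p,C \right)} = -2 + \left(513 - 724\right) = -2 - 211 = -213$)
$\sqrt{K{\left(-1474,-1559 \right)} + o{\left(334,-70 \right)}} = \sqrt{- \frac{377}{7} - 213} = \sqrt{- \frac{1868}{7}} = \frac{2 i \sqrt{3269}}{7}$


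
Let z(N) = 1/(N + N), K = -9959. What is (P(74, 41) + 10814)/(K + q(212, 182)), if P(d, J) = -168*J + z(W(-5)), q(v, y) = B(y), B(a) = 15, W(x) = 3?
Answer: -23557/59664 ≈ -0.39483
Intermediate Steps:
z(N) = 1/(2*N)
q(v, y) = 15
P(d, J) = ⅙ - 168*J (P(d, J) = -168*J + (½)/3 = -168*J + (½)*(⅓) = -168*J + ⅙ = ⅙ - 168*J)
(P(74, 41) + 10814)/(K + q(212, 182)) = ((⅙ - 168*41) + 10814)/(-9959 + 15) = ((⅙ - 6888) + 10814)/(-9944) = (-41327/6 + 10814)*(-1/9944) = (23557/6)*(-1/9944) = -23557/59664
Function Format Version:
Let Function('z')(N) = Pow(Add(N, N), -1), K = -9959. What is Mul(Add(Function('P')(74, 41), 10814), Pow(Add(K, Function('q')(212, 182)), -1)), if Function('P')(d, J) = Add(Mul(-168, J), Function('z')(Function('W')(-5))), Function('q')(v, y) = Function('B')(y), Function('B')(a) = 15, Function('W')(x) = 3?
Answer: Rational(-23557, 59664) ≈ -0.39483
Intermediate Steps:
Function('z')(N) = Mul(Rational(1, 2), Pow(N, -1)) (Function('z')(N) = Pow(Mul(2, N), -1) = Mul(Rational(1, 2), Pow(N, -1)))
Function('q')(v, y) = 15
Function('P')(d, J) = Add(Rational(1, 6), Mul(-168, J)) (Function('P')(d, J) = Add(Mul(-168, J), Mul(Rational(1, 2), Pow(3, -1))) = Add(Mul(-168, J), Mul(Rational(1, 2), Rational(1, 3))) = Add(Mul(-168, J), Rational(1, 6)) = Add(Rational(1, 6), Mul(-168, J)))
Mul(Add(Function('P')(74, 41), 10814), Pow(Add(K, Function('q')(212, 182)), -1)) = Mul(Add(Add(Rational(1, 6), Mul(-168, 41)), 10814), Pow(Add(-9959, 15), -1)) = Mul(Add(Add(Rational(1, 6), -6888), 10814), Pow(-9944, -1)) = Mul(Add(Rational(-41327, 6), 10814), Rational(-1, 9944)) = Mul(Rational(23557, 6), Rational(-1, 9944)) = Rational(-23557, 59664)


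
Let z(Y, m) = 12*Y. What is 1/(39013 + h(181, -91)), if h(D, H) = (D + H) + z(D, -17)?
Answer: 1/41275 ≈ 2.4228e-5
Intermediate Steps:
h(D, H) = H + 13*D (h(D, H) = (D + H) + 12*D = H + 13*D)
1/(39013 + h(181, -91)) = 1/(39013 + (-91 + 13*181)) = 1/(39013 + (-91 + 2353)) = 1/(39013 + 2262) = 1/41275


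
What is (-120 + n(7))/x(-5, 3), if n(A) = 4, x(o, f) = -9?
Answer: 116/9 ≈ 12.889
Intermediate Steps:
(-120 + n(7))/x(-5, 3) = (-120 + 4)/(-9) = -116*(-1/9) = 116/9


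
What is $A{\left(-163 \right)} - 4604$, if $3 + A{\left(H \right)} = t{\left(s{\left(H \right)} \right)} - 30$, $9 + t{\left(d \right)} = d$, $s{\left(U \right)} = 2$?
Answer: $-4644$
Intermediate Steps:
$t{\left(d \right)} = -9 + d$
$A{\left(H \right)} = -40$ ($A{\left(H \right)} = -3 + \left(\left(-9 + 2\right) - 30\right) = -3 - 37 = -40$)
$A{\left(-163 \right)} - 4604 = -40 - 4604 = -4644$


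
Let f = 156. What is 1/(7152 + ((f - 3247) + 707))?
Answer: 1/4768 ≈ 0.00020973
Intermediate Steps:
1/(7152 + ((f - 3247) + 707)) = 1/(7152 + ((156 - 3247) + 707)) = 1/(7152 + (-3091 + 707)) = 1/(7152 - 2384) = 1/4768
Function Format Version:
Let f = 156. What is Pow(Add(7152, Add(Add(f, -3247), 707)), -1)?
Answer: Rational(1, 4768) ≈ 0.00020973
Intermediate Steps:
Pow(Add(7152, Add(Add(f, -3247), 707)), -1) = Pow(Add(7152, Add(Add(156, -3247), 707)), -1) = Pow(Add(7152, Add(-3091, 707)), -1) = Pow(Add(7152, -2384), -1) = Pow(4768, -1) = Rational(1, 4768)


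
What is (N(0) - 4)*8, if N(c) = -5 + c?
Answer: -72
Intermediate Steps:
(N(0) - 4)*8 = ((-5 + 0) - 4)*8 = (-5 - 4)*8 = -9*8 = -72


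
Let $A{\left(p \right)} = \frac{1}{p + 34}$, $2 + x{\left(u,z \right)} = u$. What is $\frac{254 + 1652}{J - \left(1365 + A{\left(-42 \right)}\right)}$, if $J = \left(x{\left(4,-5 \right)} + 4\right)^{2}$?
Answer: $- \frac{15248}{10631} \approx -1.4343$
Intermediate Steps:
$x{\left(u,z \right)} = -2 + u$
$A{\left(p \right)} = \frac{1}{34 + p}$
$J = 36$ ($J = \left(\left(-2 + 4\right) + 4\right)^{2} = \left(2 + 4\right)^{2} = 6^{2} = 36$)
$\frac{254 + 1652}{J - \left(1365 + A{\left(-42 \right)}\right)} = \frac{254 + 1652}{36 - \left(1365 + \frac{1}{34 - 42}\right)} = \frac{1906}{36 - \frac{10919}{8}} = \frac{1906}{- \frac{10631}{8}} = 1906 \left(- \frac{8}{10631}\right) = - \frac{15248}{10631}$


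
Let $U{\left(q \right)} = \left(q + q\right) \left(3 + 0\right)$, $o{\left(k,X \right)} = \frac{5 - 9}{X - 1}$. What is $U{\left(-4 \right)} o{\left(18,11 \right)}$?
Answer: $\frac{48}{5} \approx 9.6$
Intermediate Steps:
$o{\left(k,X \right)} = - \frac{4}{-1 + X}$
$U{\left(q \right)} = 6 q$ ($U{\left(q \right)} = 2 q 3 = 6 q$)
$U{\left(-4 \right)} o{\left(18,11 \right)} = 6 \left(-4\right) \left(- \frac{4}{-1 + 11}\right) = - 24 \left(- \frac{4}{10}\right) = - 24 \left(\left(-4\right) \frac{1}{10}\right) = \left(-24\right) \left(- \frac{2}{5}\right) = \frac{48}{5}$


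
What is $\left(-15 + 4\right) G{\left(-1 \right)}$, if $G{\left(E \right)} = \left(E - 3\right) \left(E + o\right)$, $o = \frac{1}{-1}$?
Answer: $-88$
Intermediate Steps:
$o = -1$
$G{\left(E \right)} = \left(-1 + E\right) \left(-3 + E\right)$ ($G{\left(E \right)} = \left(E - 3\right) \left(E - 1\right) = \left(-3 + E\right) \left(-1 + E\right) = \left(-1 + E\right) \left(-3 + E\right)$)
$\left(-15 + 4\right) G{\left(-1 \right)} = \left(-15 + 4\right) \left(3 + \left(-1\right)^{2} - -4\right) = - 11 \left(3 + 1 + 4\right) = \left(-11\right) 8 = -88$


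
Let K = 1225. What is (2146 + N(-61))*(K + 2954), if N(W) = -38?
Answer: 8809332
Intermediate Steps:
(2146 + N(-61))*(K + 2954) = (2146 - 38)*(1225 + 2954) = 2108*4179 = 8809332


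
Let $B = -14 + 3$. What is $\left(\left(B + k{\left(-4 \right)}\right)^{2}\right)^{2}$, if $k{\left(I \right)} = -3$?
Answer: $38416$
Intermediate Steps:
$B = -11$
$\left(\left(B + k{\left(-4 \right)}\right)^{2}\right)^{2} = \left(\left(-11 - 3\right)^{2}\right)^{2} = \left(\left(-14\right)^{2}\right)^{2} = 196^{2} = 38416$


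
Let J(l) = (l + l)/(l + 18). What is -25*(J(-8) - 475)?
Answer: 11915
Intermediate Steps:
J(l) = 2*l/(18 + l) (J(l) = (2*l)/(18 + l) = 2*l/(18 + l))
-25*(J(-8) - 475) = -25*(2*(-8)/(18 - 8) - 475) = -25*(2*(-8)/10 - 475) = -25*(2*(-8)*(1/10) - 475) = -25*(-8/5 - 475) = -25*(-2383/5) = 11915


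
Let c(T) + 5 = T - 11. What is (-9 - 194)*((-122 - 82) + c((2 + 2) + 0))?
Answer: 43848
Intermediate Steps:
c(T) = -16 + T (c(T) = -5 + (T - 11) = -5 + (-11 + T) = -16 + T)
(-9 - 194)*((-122 - 82) + c((2 + 2) + 0)) = (-9 - 194)*((-122 - 82) + (-16 + ((2 + 2) + 0))) = -203*(-204 + (-16 + (4 + 0))) = -203*(-204 + (-16 + 4)) = -203*(-204 - 12) = -203*(-216) = 43848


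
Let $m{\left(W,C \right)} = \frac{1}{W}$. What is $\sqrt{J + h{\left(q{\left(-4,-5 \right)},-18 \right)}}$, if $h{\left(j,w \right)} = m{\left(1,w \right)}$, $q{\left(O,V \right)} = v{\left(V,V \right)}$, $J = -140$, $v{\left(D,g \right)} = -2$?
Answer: $i \sqrt{139} \approx 11.79 i$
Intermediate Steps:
$q{\left(O,V \right)} = -2$
$h{\left(j,w \right)} = 1$ ($h{\left(j,w \right)} = 1^{-1} = 1$)
$\sqrt{J + h{\left(q{\left(-4,-5 \right)},-18 \right)}} = \sqrt{-140 + 1} = \sqrt{-139} = i \sqrt{139}$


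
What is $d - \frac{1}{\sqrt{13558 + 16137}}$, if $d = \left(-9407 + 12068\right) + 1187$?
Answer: $3848 - \frac{\sqrt{29695}}{29695} \approx 3848.0$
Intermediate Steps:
$d = 3848$ ($d = 2661 + 1187 = 3848$)
$d - \frac{1}{\sqrt{13558 + 16137}} = 3848 - \frac{1}{\sqrt{13558 + 16137}} = 3848 - \frac{1}{\sqrt{29695}} = 3848 - \frac{\sqrt{29695}}{29695}$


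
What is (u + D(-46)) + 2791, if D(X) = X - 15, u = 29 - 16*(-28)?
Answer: 3207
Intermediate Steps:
u = 477 (u = 29 + 448 = 477)
D(X) = -15 + X
(u + D(-46)) + 2791 = (477 + (-15 - 46)) + 2791 = (477 - 61) + 2791 = 416 + 2791 = 3207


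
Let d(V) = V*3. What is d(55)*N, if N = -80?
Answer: -13200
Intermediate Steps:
d(V) = 3*V
d(55)*N = (3*55)*(-80) = 165*(-80) = -13200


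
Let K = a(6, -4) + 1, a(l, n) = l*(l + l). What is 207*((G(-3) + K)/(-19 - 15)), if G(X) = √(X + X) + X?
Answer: -7245/17 - 207*I*√6/34 ≈ -426.18 - 14.913*I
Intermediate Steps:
a(l, n) = 2*l² (a(l, n) = l*(2*l) = 2*l²)
G(X) = X + √2*√X (G(X) = √(2*X) + X = √2*√X + X = X + √2*√X)
K = 73 (K = 2*6² + 1 = 2*36 + 1 = 72 + 1 = 73)
207*((G(-3) + K)/(-19 - 15)) = 207*(((-3 + √2*√(-3)) + 73)/(-19 - 15)) = 207*(((-3 + √2*(I*√3)) + 73)/(-34)) = 207*(((-3 + I*√6) + 73)*(-1/34)) = 207*((70 + I*√6)*(-1/34)) = 207*(-35/17 - I*√6/34) = -7245/17 - 207*I*√6/34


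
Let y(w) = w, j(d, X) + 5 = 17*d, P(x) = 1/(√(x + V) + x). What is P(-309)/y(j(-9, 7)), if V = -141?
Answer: 103/5052366 + 5*I*√2/5052366 ≈ 2.0386e-5 + 1.3996e-6*I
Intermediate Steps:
P(x) = 1/(x + √(-141 + x)) (P(x) = 1/(√(x - 141) + x) = 1/(√(-141 + x) + x) = 1/(x + √(-141 + x)))
j(d, X) = -5 + 17*d
P(-309)/y(j(-9, 7)) = 1/((-309 + √(-141 - 309))*(-5 + 17*(-9))) = 1/((-309 + √(-450))*(-5 - 153)) = 1/(-309 + 15*I*√2*(-158)) = -1/158/(-309 + 15*I*√2) = -1/(158*(-309 + 15*I*√2))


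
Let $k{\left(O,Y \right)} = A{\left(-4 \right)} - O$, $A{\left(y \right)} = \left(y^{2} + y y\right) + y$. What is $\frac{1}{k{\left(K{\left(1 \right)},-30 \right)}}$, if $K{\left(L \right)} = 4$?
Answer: $\frac{1}{24} \approx 0.041667$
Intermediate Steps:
$A{\left(y \right)} = y + 2 y^{2}$ ($A{\left(y \right)} = \left(y^{2} + y^{2}\right) + y = 2 y^{2} + y = y + 2 y^{2}$)
$k{\left(O,Y \right)} = 28 - O$ ($k{\left(O,Y \right)} = - 4 \left(1 + 2 \left(-4\right)\right) - O = - 4 \left(1 - 8\right) - O = \left(-4\right) \left(-7\right) - O = 28 - O$)
$\frac{1}{k{\left(K{\left(1 \right)},-30 \right)}} = \frac{1}{28 - 4} = \frac{1}{24}$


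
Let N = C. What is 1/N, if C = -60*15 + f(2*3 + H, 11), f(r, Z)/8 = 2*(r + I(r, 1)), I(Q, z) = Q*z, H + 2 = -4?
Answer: -1/900 ≈ -0.0011111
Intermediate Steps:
H = -6 (H = -2 - 4 = -6)
f(r, Z) = 32*r (f(r, Z) = 8*(2*(r + r*1)) = 8*(2*(r + r)) = 8*(2*(2*r)) = 8*(4*r) = 32*r)
C = -900 (C = -60*15 + 32*(2*3 - 6) = -900 + 32*(6 - 6) = -900 + 32*0 = -900 + 0 = -900)
N = -900
1/N = 1/(-900) = -1/900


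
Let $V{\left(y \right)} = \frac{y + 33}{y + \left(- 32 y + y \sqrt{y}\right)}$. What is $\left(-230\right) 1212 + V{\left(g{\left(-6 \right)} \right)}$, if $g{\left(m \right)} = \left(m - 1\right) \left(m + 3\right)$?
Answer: $- \frac{917120679}{3290} - \frac{9 \sqrt{21}}{3290} \approx -2.7876 \cdot 10^{5}$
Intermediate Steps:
$g{\left(m \right)} = \left(-1 + m\right) \left(3 + m\right)$
$V{\left(y \right)} = \frac{33 + y}{y^{\frac{3}{2}} - 31 y}$ ($V{\left(y \right)} = \frac{33 + y}{y + \left(- 32 y + y^{\frac{3}{2}}\right)} = \frac{33 + y}{y + \left(y^{\frac{3}{2}} - 32 y\right)} = \frac{33 + y}{y^{\frac{3}{2}} - 31 y}$)
$\left(-230\right) 1212 + V{\left(g{\left(-6 \right)} \right)} = \left(-230\right) 1212 + \frac{33 + \left(-3 + \left(-6\right)^{2} + 2 \left(-6\right)\right)}{\left(-3 + \left(-6\right)^{2} + 2 \left(-6\right)\right)^{\frac{3}{2}} - 31 \left(-3 + \left(-6\right)^{2} + 2 \left(-6\right)\right)} = -278760 + \frac{33 - -21}{\left(-3 + 36 - 12\right)^{\frac{3}{2}} - 31 \left(-3 + 36 - 12\right)} = -278760 + \frac{33 + 21}{21^{\frac{3}{2}} - 651} = -278760 + \frac{1}{21 \sqrt{21} - 651} \cdot 54 = -278760 + \frac{1}{-651 + 21 \sqrt{21}} \cdot 54 = -278760 + \frac{54}{-651 + 21 \sqrt{21}}$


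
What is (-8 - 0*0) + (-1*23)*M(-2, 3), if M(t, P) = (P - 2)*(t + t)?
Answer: 84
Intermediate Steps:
M(t, P) = 2*t*(-2 + P) (M(t, P) = (-2 + P)*(2*t) = 2*t*(-2 + P))
(-8 - 0*0) + (-1*23)*M(-2, 3) = (-8 - 0*0) + (-1*23)*(2*(-2)*(-2 + 3)) = (-8 - 1*0) - 46*(-2) = (-8 + 0) - 23*(-4) = -8 + 92 = 84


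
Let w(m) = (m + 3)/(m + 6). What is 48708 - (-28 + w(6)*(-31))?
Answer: 195037/4 ≈ 48759.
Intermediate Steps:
w(m) = (3 + m)/(6 + m)
48708 - (-28 + w(6)*(-31)) = 48708 - (-28 + ((3 + 6)/(6 + 6))*(-31)) = 48708 - (-28 + (9/12)*(-31)) = 48708 - (-28 + ((1/12)*9)*(-31)) = 48708 - (-28 + (¾)*(-31)) = 48708 - (-28 - 93/4) = 48708 - 1*(-205/4) = 48708 + 205/4 = 195037/4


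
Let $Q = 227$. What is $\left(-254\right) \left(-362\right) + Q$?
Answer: $92175$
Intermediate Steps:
$\left(-254\right) \left(-362\right) + Q = \left(-254\right) \left(-362\right) + 227 = 91948 + 227 = 92175$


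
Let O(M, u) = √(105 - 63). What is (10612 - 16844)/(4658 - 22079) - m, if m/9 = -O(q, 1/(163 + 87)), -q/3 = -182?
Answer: 6232/17421 + 9*√42 ≈ 58.684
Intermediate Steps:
q = 546 (q = -3*(-182) = 546)
O(M, u) = √42
m = -9*√42 (m = 9*(-√42) = -9*√42 ≈ -58.327)
(10612 - 16844)/(4658 - 22079) - m = (10612 - 16844)/(4658 - 22079) - (-9)*√42 = -6232/(-17421) + 9*√42 = -6232*(-1/17421) + 9*√42 = 6232/17421 + 9*√42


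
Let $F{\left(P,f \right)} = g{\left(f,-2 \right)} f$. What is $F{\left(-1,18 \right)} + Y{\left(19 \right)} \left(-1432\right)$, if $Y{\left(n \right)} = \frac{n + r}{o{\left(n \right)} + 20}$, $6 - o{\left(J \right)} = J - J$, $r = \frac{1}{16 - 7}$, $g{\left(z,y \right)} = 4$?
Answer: $- \frac{114728}{117} \approx -980.58$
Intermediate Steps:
$r = \frac{1}{9} \approx 0.11111$
$F{\left(P,f \right)} = 4 f$
$o{\left(J \right)} = 6$ ($o{\left(J \right)} = 6 - \left(J - J\right) = 6 - 0 = 6 + 0 = 6$)
$Y{\left(n \right)} = \frac{1}{234} + \frac{n}{26}$ ($Y{\left(n \right)} = \frac{n + \frac{1}{9}}{6 + 20} = \frac{\frac{1}{9} + n}{26} = \left(\frac{1}{9} + n\right) \frac{1}{26} = \frac{1}{234} + \frac{n}{26}$)
$F{\left(-1,18 \right)} + Y{\left(19 \right)} \left(-1432\right) = 4 \cdot 18 + \left(\frac{1}{234} + \frac{1}{26} \cdot 19\right) \left(-1432\right) = 72 + \left(\frac{1}{234} + \frac{19}{26}\right) \left(-1432\right) = 72 + \frac{86}{117} \left(-1432\right) = 72 - \frac{123152}{117} = - \frac{114728}{117}$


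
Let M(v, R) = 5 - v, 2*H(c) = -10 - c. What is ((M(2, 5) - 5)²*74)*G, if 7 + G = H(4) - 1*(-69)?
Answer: 16280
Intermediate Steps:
H(c) = -5 - c/2 (H(c) = (-10 - c)/2 = -5 - c/2)
G = 55 (G = -7 + ((-5 - ½*4) - 1*(-69)) = -7 + ((-5 - 2) + 69) = -7 + (-7 + 69) = -7 + 62 = 55)
((M(2, 5) - 5)²*74)*G = (((5 - 1*2) - 5)²*74)*55 = (((5 - 2) - 5)²*74)*55 = ((3 - 5)²*74)*55 = ((-2)²*74)*55 = (4*74)*55 = 296*55 = 16280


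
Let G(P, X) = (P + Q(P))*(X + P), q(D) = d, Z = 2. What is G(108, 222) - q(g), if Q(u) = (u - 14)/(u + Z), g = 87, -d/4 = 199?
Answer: 36718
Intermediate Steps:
d = -796 (d = -4*199 = -796)
q(D) = -796
Q(u) = (-14 + u)/(2 + u) (Q(u) = (u - 14)/(u + 2) = (-14 + u)/(2 + u))
G(P, X) = (P + X)*(P + (-14 + P)/(2 + P)) (G(P, X) = (P + (-14 + P)/(2 + P))*(X + P) = (P + (-14 + P)/(2 + P))*(P + X) = (P + X)*(P + (-14 + P)/(2 + P)))
G(108, 222) - q(g) = (108*(-14 + 108) + 222*(-14 + 108) + 108*(2 + 108)*(108 + 222))/(2 + 108) - 1*(-796) = (108*94 + 222*94 + 108*110*330)/110 + 796 = (10152 + 20868 + 3920400)/110 + 796 = (1/110)*3951420 + 796 = 35922 + 796 = 36718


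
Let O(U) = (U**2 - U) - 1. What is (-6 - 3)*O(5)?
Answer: -171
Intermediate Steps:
O(U) = -1 + U**2 - U
(-6 - 3)*O(5) = (-6 - 3)*(-1 + 5**2 - 1*5) = -9*(-1 + 25 - 5) = -9*19 = -171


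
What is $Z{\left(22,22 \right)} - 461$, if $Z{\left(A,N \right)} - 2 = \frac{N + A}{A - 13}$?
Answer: $- \frac{4087}{9} \approx -454.11$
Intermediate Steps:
$Z{\left(A,N \right)} = 2 + \frac{A + N}{-13 + A}$ ($Z{\left(A,N \right)} = 2 + \frac{N + A}{A - 13} = 2 + \frac{A + N}{-13 + A}$)
$Z{\left(22,22 \right)} - 461 = \frac{-26 + 22 + 3 \cdot 22}{-13 + 22} - 461 = \frac{-26 + 22 + 66}{9} - 461 = \frac{1}{9} \cdot 62 - 461 = \frac{62}{9} - 461 = - \frac{4087}{9}$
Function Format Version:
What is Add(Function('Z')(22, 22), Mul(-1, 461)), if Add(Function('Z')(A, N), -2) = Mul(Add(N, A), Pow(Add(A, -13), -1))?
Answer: Rational(-4087, 9) ≈ -454.11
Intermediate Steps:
Function('Z')(A, N) = Add(2, Mul(Pow(Add(-13, A), -1), Add(A, N))) (Function('Z')(A, N) = Add(2, Mul(Add(N, A), Pow(Add(A, -13), -1))) = Add(2, Mul(Add(A, N), Pow(Add(-13, A), -1))) = Add(2, Mul(Pow(Add(-13, A), -1), Add(A, N))))
Add(Function('Z')(22, 22), Mul(-1, 461)) = Add(Mul(Pow(Add(-13, 22), -1), Add(-26, 22, Mul(3, 22))), Mul(-1, 461)) = Add(Mul(Pow(9, -1), Add(-26, 22, 66)), -461) = Add(Mul(Rational(1, 9), 62), -461) = Add(Rational(62, 9), -461) = Rational(-4087, 9)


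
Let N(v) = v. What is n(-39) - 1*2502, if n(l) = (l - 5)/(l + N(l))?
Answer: -97556/39 ≈ -2501.4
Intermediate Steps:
n(l) = (-5 + l)/(2*l) (n(l) = (l - 5)/(l + l) = (-5 + l)/((2*l)) = (-5 + l)*(1/(2*l)) = (-5 + l)/(2*l))
n(-39) - 1*2502 = (½)*(-5 - 39)/(-39) - 1*2502 = (½)*(-1/39)*(-44) - 2502 = 22/39 - 2502 = -97556/39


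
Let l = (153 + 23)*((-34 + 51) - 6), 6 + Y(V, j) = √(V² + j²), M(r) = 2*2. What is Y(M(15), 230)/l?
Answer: -3/968 + √13229/968 ≈ 0.11572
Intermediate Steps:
M(r) = 4
Y(V, j) = -6 + √(V² + j²)
l = 1936 (l = 176*(17 - 6) = 176*11 = 1936)
Y(M(15), 230)/l = (-6 + √(4² + 230²))/1936 = (-6 + √(16 + 52900))*(1/1936) = (-6 + √52916)*(1/1936) = (-6 + 2*√13229)*(1/1936) = -3/968 + √13229/968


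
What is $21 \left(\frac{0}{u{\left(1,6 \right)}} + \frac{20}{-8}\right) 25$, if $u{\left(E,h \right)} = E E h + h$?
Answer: $- \frac{2625}{2} \approx -1312.5$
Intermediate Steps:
$u{\left(E,h \right)} = h + h E^{2}$ ($u{\left(E,h \right)} = E^{2} h + h = h E^{2} + h = h + h E^{2}$)
$21 \left(\frac{0}{u{\left(1,6 \right)}} + \frac{20}{-8}\right) 25 = 21 \left(\frac{0}{6 \left(1 + 1^{2}\right)} + \frac{20}{-8}\right) 25 = 21 \left(\frac{0}{6 \left(1 + 1\right)} + 20 \left(- \frac{1}{8}\right)\right) 25 = 21 \left(\frac{0}{6 \cdot 2} - \frac{5}{2}\right) 25 = 21 \left(\frac{0}{12} - \frac{5}{2}\right) 25 = 21 \left(0 \cdot \frac{1}{12} - \frac{5}{2}\right) 25 = 21 \left(0 - \frac{5}{2}\right) 25 = 21 \left(- \frac{5}{2}\right) 25 = \left(- \frac{105}{2}\right) 25 = - \frac{2625}{2}$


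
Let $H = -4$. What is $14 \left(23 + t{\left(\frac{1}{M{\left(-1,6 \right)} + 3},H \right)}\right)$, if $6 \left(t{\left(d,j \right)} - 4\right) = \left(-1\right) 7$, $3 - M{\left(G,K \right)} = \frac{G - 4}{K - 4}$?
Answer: $\frac{1085}{3} \approx 361.67$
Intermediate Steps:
$M{\left(G,K \right)} = 3 - \frac{-4 + G}{-4 + K}$ ($M{\left(G,K \right)} = 3 - \frac{G - 4}{K - 4} = 3 - \frac{-4 + G}{-4 + K}$)
$t{\left(d,j \right)} = \frac{17}{6}$ ($t{\left(d,j \right)} = 4 + \frac{\left(-1\right) 7}{6} = 4 + \frac{1}{6} \left(-7\right) = 4 - \frac{7}{6} = \frac{17}{6}$)
$14 \left(23 + t{\left(\frac{1}{M{\left(-1,6 \right)} + 3},H \right)}\right) = 14 \left(23 + \frac{17}{6}\right) = 14 \cdot \frac{155}{6} = \frac{1085}{3}$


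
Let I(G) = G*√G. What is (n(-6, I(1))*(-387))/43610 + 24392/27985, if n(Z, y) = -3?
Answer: 219245141/244085170 ≈ 0.89823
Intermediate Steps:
I(G) = G^(3/2)
(n(-6, I(1))*(-387))/43610 + 24392/27985 = -3*(-387)/43610 + 24392/27985 = 1161*(1/43610) + 24392*(1/27985) = 1161/43610 + 24392/27985 = 219245141/244085170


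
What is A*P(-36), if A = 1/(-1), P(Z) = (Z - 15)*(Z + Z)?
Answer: -3672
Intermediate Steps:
P(Z) = 2*Z*(-15 + Z) (P(Z) = (-15 + Z)*(2*Z) = 2*Z*(-15 + Z))
A = -1
A*P(-36) = -2*(-36)*(-15 - 36) = -2*(-36)*(-51) = -1*3672 = -3672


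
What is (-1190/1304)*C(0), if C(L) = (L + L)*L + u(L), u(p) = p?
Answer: 0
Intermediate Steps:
C(L) = L + 2*L² (C(L) = (L + L)*L + L = (2*L)*L + L = 2*L² + L = L + 2*L²)
(-1190/1304)*C(0) = (-1190/1304)*(0*(1 + 2*0)) = (-1190*1/1304)*(0*(1 + 0)) = -0 = -595/652*0 = 0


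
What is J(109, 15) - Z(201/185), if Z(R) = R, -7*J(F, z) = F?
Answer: -21572/1295 ≈ -16.658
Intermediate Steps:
J(F, z) = -F/7
J(109, 15) - Z(201/185) = -⅐*109 - 201/185 = -109/7 - 201/185 = -21572/1295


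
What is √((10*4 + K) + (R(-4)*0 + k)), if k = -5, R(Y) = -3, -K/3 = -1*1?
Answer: √38 ≈ 6.1644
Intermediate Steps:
K = 3 (K = -(-3) = -3*(-1) = 3)
√((10*4 + K) + (R(-4)*0 + k)) = √((10*4 + 3) + (-3*0 - 5)) = √((40 + 3) + (0 - 5)) = √(43 - 5) = √38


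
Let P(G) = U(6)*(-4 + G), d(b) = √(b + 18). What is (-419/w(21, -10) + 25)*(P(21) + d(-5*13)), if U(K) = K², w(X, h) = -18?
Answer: 29546 + 869*I*√47/18 ≈ 29546.0 + 330.98*I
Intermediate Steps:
d(b) = √(18 + b)
P(G) = -144 + 36*G (P(G) = 6²*(-4 + G) = 36*(-4 + G) = -144 + 36*G)
(-419/w(21, -10) + 25)*(P(21) + d(-5*13)) = (-419/(-18) + 25)*((-144 + 36*21) + √(18 - 5*13)) = (-419*(-1/18) + 25)*((-144 + 756) + √(18 - 65)) = (419/18 + 25)*(612 + √(-47)) = 869*(612 + I*√47)/18 = 29546 + 869*I*√47/18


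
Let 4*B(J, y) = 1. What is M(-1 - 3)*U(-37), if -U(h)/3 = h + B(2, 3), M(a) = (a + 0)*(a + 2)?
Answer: 882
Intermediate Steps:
B(J, y) = ¼ (B(J, y) = (¼)*1 = ¼)
M(a) = a*(2 + a)
U(h) = -¾ - 3*h (U(h) = -3*(h + ¼) = -3*(¼ + h) = -¾ - 3*h)
M(-1 - 3)*U(-37) = ((-1 - 3)*(2 + (-1 - 3)))*(-¾ - 3*(-37)) = (-4*(2 - 4))*(-¾ + 111) = -4*(-2)*(441/4) = 8*(441/4) = 882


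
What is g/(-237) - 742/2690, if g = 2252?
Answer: -3116867/318765 ≈ -9.7779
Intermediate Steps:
g/(-237) - 742/2690 = 2252/(-237) - 742/2690 = 2252*(-1/237) - 742*1/2690 = -2252/237 - 371/1345 = -3116867/318765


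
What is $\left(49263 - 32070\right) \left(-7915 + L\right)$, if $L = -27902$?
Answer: $-615801681$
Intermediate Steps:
$\left(49263 - 32070\right) \left(-7915 + L\right) = \left(49263 - 32070\right) \left(-7915 - 27902\right) = 17193 \left(-35817\right) = -615801681$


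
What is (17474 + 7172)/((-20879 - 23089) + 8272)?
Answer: -12323/17848 ≈ -0.69044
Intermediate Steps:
(17474 + 7172)/((-20879 - 23089) + 8272) = 24646/(-43968 + 8272) = 24646/(-35696) = 24646*(-1/35696) = -12323/17848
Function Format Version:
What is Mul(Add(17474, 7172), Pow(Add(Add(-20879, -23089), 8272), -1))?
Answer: Rational(-12323, 17848) ≈ -0.69044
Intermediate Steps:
Mul(Add(17474, 7172), Pow(Add(Add(-20879, -23089), 8272), -1)) = Mul(24646, Pow(Add(-43968, 8272), -1)) = Mul(24646, Pow(-35696, -1)) = Mul(24646, Rational(-1, 35696)) = Rational(-12323, 17848)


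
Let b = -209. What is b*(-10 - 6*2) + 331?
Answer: 4929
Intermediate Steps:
b*(-10 - 6*2) + 331 = -209*(-10 - 6*2) + 331 = -209*(-10 - 12) + 331 = -209*(-22) + 331 = 4598 + 331 = 4929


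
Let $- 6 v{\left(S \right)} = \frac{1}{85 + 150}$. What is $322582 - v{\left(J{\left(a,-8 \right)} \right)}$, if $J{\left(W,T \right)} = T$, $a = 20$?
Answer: $\frac{454840621}{1410} \approx 3.2258 \cdot 10^{5}$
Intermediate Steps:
$v{\left(S \right)} = - \frac{1}{1410}$ ($v{\left(S \right)} = - \frac{1}{6 \left(85 + 150\right)} = - \frac{1}{6 \cdot 235} = \left(- \frac{1}{6}\right) \frac{1}{235} = - \frac{1}{1410}$)
$322582 - v{\left(J{\left(a,-8 \right)} \right)} = 322582 - - \frac{1}{1410} = 322582 + \frac{1}{1410} = \frac{454840621}{1410}$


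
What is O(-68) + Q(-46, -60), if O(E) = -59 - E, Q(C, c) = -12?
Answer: -3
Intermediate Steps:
O(-68) + Q(-46, -60) = (-59 - 1*(-68)) - 12 = (-59 + 68) - 12 = 9 - 12 = -3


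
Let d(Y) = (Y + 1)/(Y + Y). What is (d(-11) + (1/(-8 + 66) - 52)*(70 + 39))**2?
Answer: 13066019943025/407044 ≈ 3.2100e+7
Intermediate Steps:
d(Y) = (1 + Y)/(2*Y) (d(Y) = (1 + Y)/((2*Y)) = (1 + Y)*(1/(2*Y)) = (1 + Y)/(2*Y))
(d(-11) + (1/(-8 + 66) - 52)*(70 + 39))**2 = ((1/2)*(1 - 11)/(-11) + (1/(-8 + 66) - 52)*(70 + 39))**2 = ((1/2)*(-1/11)*(-10) + (1/58 - 52)*109)**2 = (5/11 + (1/58 - 52)*109)**2 = (5/11 - 3015/58*109)**2 = (5/11 - 328635/58)**2 = (-3614695/638)**2 = 13066019943025/407044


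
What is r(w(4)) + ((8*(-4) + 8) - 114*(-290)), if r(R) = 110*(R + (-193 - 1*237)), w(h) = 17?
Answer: -12394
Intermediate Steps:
r(R) = -47300 + 110*R (r(R) = 110*(R + (-193 - 237)) = 110*(R - 430) = 110*(-430 + R) = -47300 + 110*R)
r(w(4)) + ((8*(-4) + 8) - 114*(-290)) = (-47300 + 110*17) + ((8*(-4) + 8) - 114*(-290)) = (-47300 + 1870) + ((-32 + 8) + 33060) = -45430 + (-24 + 33060) = -45430 + 33036 = -12394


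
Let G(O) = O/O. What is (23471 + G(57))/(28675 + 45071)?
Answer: 1304/4097 ≈ 0.31828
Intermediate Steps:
G(O) = 1
(23471 + G(57))/(28675 + 45071) = (23471 + 1)/(28675 + 45071) = 23472/73746 = 23472*(1/73746) = 1304/4097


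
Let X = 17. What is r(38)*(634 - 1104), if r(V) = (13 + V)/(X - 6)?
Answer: -23970/11 ≈ -2179.1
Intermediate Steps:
r(V) = 13/11 + V/11 (r(V) = (13 + V)/(17 - 6) = (13 + V)/11 = (13 + V)*(1/11) = 13/11 + V/11)
r(38)*(634 - 1104) = (13/11 + (1/11)*38)*(634 - 1104) = (13/11 + 38/11)*(-470) = (51/11)*(-470) = -23970/11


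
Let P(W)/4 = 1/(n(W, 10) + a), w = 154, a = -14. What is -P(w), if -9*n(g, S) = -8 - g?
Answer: -1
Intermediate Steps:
n(g, S) = 8/9 + g/9 (n(g, S) = -(-8 - g)/9 = 8/9 + g/9)
P(W) = 4/(-118/9 + W/9) (P(W) = 4/((8/9 + W/9) - 14) = 4/(-118/9 + W/9))
-P(w) = -36/(-118 + 154) = -36/36 = -1*1 = -1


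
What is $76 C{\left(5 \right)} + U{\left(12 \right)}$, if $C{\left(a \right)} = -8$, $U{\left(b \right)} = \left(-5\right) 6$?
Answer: $-638$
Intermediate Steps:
$U{\left(b \right)} = -30$
$76 C{\left(5 \right)} + U{\left(12 \right)} = 76 \left(-8\right) - 30 = -608 - 30 = -638$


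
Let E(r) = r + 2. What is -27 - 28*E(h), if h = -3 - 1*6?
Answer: 169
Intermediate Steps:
h = -9 (h = -3 - 6 = -9)
E(r) = 2 + r
-27 - 28*E(h) = -27 - 28*(2 - 9) = -27 - 28*(-7) = -27 + 196 = 169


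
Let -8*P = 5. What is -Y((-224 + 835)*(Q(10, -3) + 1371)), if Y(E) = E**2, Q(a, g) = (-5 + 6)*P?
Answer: -44868468782449/64 ≈ -7.0107e+11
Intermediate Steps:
P = -5/8 (P = -1/8*5 = -5/8 ≈ -0.62500)
Q(a, g) = -5/8 (Q(a, g) = (-5 + 6)*(-5/8) = 1*(-5/8) = -5/8)
-Y((-224 + 835)*(Q(10, -3) + 1371)) = -((-224 + 835)*(-5/8 + 1371))**2 = -(611*(10963/8))**2 = -(6698393/8)**2 = -1*44868468782449/64 = -44868468782449/64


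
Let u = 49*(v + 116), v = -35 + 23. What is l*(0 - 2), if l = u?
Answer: -10192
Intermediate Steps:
v = -12
u = 5096 (u = 49*(-12 + 116) = 49*104 = 5096)
l = 5096
l*(0 - 2) = 5096*(0 - 2) = 5096*(-2) = -10192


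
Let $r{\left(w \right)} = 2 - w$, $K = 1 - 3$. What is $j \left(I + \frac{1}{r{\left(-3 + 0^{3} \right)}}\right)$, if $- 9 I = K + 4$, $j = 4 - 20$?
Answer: $\frac{16}{45} \approx 0.35556$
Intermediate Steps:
$K = -2$
$j = -16$ ($j = 4 - 20 = -16$)
$I = - \frac{2}{9}$ ($I = - \frac{-2 + 4}{9} = \left(- \frac{1}{9}\right) 2 = - \frac{2}{9} \approx -0.22222$)
$j \left(I + \frac{1}{r{\left(-3 + 0^{3} \right)}}\right) = - 16 \left(- \frac{2}{9} + \frac{1}{2 - \left(-3 + 0^{3}\right)}\right) = - 16 \left(- \frac{2}{9} + \frac{1}{2 - \left(-3 + 0\right)}\right) = - 16 \left(- \frac{2}{9} + \frac{1}{2 - -3}\right) = - 16 \left(- \frac{2}{9} + \frac{1}{2 + 3}\right) = - 16 \left(- \frac{2}{9} + \frac{1}{5}\right) = \left(-16\right) \left(- \frac{1}{45}\right) = \frac{16}{45}$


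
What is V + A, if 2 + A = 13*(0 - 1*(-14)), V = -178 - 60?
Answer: -58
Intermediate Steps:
V = -238
A = 180 (A = -2 + 13*(0 - 1*(-14)) = -2 + 13*(0 + 14) = -2 + 13*14 = -2 + 182 = 180)
V + A = -238 + 180 = -58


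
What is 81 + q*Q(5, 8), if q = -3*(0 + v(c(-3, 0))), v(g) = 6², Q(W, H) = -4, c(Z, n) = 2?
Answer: 513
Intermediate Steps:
v(g) = 36
q = -108 (q = -3*(0 + 36) = -3*36 = -108)
81 + q*Q(5, 8) = 81 - 108*(-4) = 81 + 432 = 513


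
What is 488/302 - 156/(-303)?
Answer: 32496/15251 ≈ 2.1307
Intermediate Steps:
488/302 - 156/(-303) = 488*(1/302) - 156*(-1/303) = 244/151 + 52/101 = 32496/15251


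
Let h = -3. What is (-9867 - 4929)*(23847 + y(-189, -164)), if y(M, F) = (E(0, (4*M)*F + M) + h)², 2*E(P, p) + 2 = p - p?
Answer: -353076948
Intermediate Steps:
E(P, p) = -1 (E(P, p) = -1 + (p - p)/2 = -1 + (½)*0 = -1 + 0 = -1)
y(M, F) = 16 (y(M, F) = (-1 - 3)² = (-4)² = 16)
(-9867 - 4929)*(23847 + y(-189, -164)) = (-9867 - 4929)*(23847 + 16) = -14796*23863 = -353076948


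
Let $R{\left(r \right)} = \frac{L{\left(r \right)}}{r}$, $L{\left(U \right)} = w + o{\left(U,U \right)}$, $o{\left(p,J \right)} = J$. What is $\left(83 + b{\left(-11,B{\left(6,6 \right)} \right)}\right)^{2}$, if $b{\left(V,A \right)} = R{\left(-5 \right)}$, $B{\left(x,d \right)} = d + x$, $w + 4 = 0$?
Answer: $\frac{179776}{25} \approx 7191.0$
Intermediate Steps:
$w = -4$ ($w = -4 + 0 = -4$)
$L{\left(U \right)} = -4 + U$
$R{\left(r \right)} = \frac{-4 + r}{r}$
$b{\left(V,A \right)} = \frac{9}{5}$ ($b{\left(V,A \right)} = \frac{-4 - 5}{-5} = \left(- \frac{1}{5}\right) \left(-9\right) = \frac{9}{5}$)
$\left(83 + b{\left(-11,B{\left(6,6 \right)} \right)}\right)^{2} = \left(83 + \frac{9}{5}\right)^{2} = \left(\frac{424}{5}\right)^{2} = \frac{179776}{25}$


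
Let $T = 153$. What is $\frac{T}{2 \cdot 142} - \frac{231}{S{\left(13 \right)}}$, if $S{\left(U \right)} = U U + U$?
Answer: $- \frac{2697}{3692} \approx -0.7305$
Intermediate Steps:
$S{\left(U \right)} = U + U^{2}$ ($S{\left(U \right)} = U^{2} + U = U + U^{2}$)
$\frac{T}{2 \cdot 142} - \frac{231}{S{\left(13 \right)}} = \frac{153}{2 \cdot 142} - \frac{231}{13 \left(1 + 13\right)} = \frac{153}{284} - \frac{231}{13 \cdot 14} = 153 \cdot \frac{1}{284} - \frac{231}{182} = \frac{153}{284} - \frac{33}{26} = - \frac{2697}{3692}$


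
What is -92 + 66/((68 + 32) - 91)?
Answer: -254/3 ≈ -84.667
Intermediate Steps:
-92 + 66/((68 + 32) - 91) = -92 + 66/(100 - 91) = -92 + 66/9 = -92 + 66*(1/9) = -92 + 22/3 = -254/3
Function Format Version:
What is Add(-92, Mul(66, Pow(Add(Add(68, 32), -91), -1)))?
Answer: Rational(-254, 3) ≈ -84.667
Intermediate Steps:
Add(-92, Mul(66, Pow(Add(Add(68, 32), -91), -1))) = Add(-92, Mul(66, Pow(Add(100, -91), -1))) = Add(-92, Mul(66, Pow(9, -1))) = Add(-92, Mul(66, Rational(1, 9))) = Add(-92, Rational(22, 3)) = Rational(-254, 3)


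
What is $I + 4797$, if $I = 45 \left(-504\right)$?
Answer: $-17883$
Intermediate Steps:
$I = -22680$
$I + 4797 = -22680 + 4797 = -17883$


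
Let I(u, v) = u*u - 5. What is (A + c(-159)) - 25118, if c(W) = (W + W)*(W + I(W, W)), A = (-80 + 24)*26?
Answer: -8013780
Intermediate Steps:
I(u, v) = -5 + u**2 (I(u, v) = u**2 - 5 = -5 + u**2)
A = -1456 (A = -56*26 = -1456)
c(W) = 2*W*(-5 + W + W**2) (c(W) = (W + W)*(W + (-5 + W**2)) = (2*W)*(-5 + W + W**2) = 2*W*(-5 + W + W**2))
(A + c(-159)) - 25118 = (-1456 + 2*(-159)*(-5 - 159 + (-159)**2)) - 25118 = (-1456 + 2*(-159)*(-5 - 159 + 25281)) - 25118 = (-1456 + 2*(-159)*25117) - 25118 = (-1456 - 7987206) - 25118 = -7988662 - 25118 = -8013780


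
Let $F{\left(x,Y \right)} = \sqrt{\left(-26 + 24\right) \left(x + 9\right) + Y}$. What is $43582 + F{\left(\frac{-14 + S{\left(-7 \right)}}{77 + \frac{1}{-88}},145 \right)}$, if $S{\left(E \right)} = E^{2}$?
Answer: $43582 + \frac{\sqrt{231505815}}{1355} \approx 43593.0$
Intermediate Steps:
$F{\left(x,Y \right)} = \sqrt{-18 + Y - 2 x}$ ($F{\left(x,Y \right)} = \sqrt{- 2 \left(9 + x\right) + Y} = \sqrt{\left(-18 - 2 x\right) + Y} = \sqrt{-18 + Y - 2 x}$)
$43582 + F{\left(\frac{-14 + S{\left(-7 \right)}}{77 + \frac{1}{-88}},145 \right)} = 43582 + \sqrt{-18 + 145 - 2 \frac{-14 + \left(-7\right)^{2}}{77 + \frac{1}{-88}}} = 43582 + \sqrt{-18 + 145 - 2 \frac{-14 + 49}{77 - \frac{1}{88}}} = 43582 + \sqrt{-18 + 145 - 2 \frac{35}{\frac{6775}{88}}} = 43582 + \sqrt{-18 + 145 - 2 \cdot 35 \cdot \frac{88}{6775}} = 43582 + \sqrt{-18 + 145 - \frac{1232}{1355}} = 43582 + \sqrt{\frac{170853}{1355}} = 43582 + \frac{\sqrt{231505815}}{1355}$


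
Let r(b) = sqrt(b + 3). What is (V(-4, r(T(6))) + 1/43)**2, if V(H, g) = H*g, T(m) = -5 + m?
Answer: 117649/1849 ≈ 63.628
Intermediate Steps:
r(b) = sqrt(3 + b)
(V(-4, r(T(6))) + 1/43)**2 = (-4*sqrt(3 + (-5 + 6)) + 1/43)**2 = (-4*sqrt(3 + 1) + 1/43)**2 = (-4*sqrt(4) + 1/43)**2 = (-4*2 + 1/43)**2 = (-8 + 1/43)**2 = (-343/43)**2 = 117649/1849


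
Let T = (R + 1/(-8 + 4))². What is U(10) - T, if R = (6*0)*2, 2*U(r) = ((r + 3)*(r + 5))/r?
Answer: 155/16 ≈ 9.6875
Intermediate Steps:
U(r) = (3 + r)*(5 + r)/(2*r) (U(r) = (((r + 3)*(r + 5))/r)/2 = (((3 + r)*(5 + r))/r)/2 = ((3 + r)*(5 + r)/r)/2 = (3 + r)*(5 + r)/(2*r))
R = 0 (R = 0*2 = 0)
T = 1/16 (T = (0 + 1/(-8 + 4))² = (0 + 1/(-4))² = (0 - ¼)² = (-¼)² = 1/16 ≈ 0.062500)
U(10) - T = (½)*(15 + 10*(8 + 10))/10 - 1*1/16 = (½)*(⅒)*(15 + 10*18) - 1/16 = (½)*(⅒)*(15 + 180) - 1/16 = (½)*(⅒)*195 - 1/16 = 39/4 - 1/16 = 155/16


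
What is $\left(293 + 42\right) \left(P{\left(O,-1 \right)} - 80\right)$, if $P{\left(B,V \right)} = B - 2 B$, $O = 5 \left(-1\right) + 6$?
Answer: $-27135$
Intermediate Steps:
$O = 1$ ($O = -5 + 6 = 1$)
$P{\left(B,V \right)} = - B$
$\left(293 + 42\right) \left(P{\left(O,-1 \right)} - 80\right) = \left(293 + 42\right) \left(\left(-1\right) 1 - 80\right) = 335 \left(-1 - 80\right) = 335 \left(-81\right) = -27135$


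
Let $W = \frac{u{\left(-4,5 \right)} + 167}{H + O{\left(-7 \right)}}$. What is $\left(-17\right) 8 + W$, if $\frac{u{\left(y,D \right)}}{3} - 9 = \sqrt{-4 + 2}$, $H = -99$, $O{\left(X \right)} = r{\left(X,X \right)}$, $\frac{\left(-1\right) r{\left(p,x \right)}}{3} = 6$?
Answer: $- \frac{16106}{117} - \frac{i \sqrt{2}}{39} \approx -137.66 - 0.036262 i$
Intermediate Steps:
$r{\left(p,x \right)} = -18$ ($r{\left(p,x \right)} = \left(-3\right) 6 = -18$)
$O{\left(X \right)} = -18$
$u{\left(y,D \right)} = 27 + 3 i \sqrt{2}$ ($u{\left(y,D \right)} = 27 + 3 \sqrt{-4 + 2} = 27 + 3 \sqrt{-2} = 27 + 3 i \sqrt{2}$)
$W = - \frac{194}{117} - \frac{i \sqrt{2}}{39}$ ($W = \frac{\left(27 + 3 i \sqrt{2}\right) + 167}{-99 - 18} = \frac{194 + 3 i \sqrt{2}}{-117} = \left(194 + 3 i \sqrt{2}\right) \left(- \frac{1}{117}\right) = - \frac{194}{117} - \frac{i \sqrt{2}}{39} \approx -1.6581 - 0.036262 i$)
$\left(-17\right) 8 + W = \left(-17\right) 8 - \left(\frac{194}{117} + \frac{i \sqrt{2}}{39}\right) = -136 - \left(\frac{194}{117} + \frac{i \sqrt{2}}{39}\right) = - \frac{16106}{117} - \frac{i \sqrt{2}}{39}$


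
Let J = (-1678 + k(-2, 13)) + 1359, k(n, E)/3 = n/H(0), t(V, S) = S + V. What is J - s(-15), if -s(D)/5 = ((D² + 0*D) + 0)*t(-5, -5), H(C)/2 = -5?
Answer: -57842/5 ≈ -11568.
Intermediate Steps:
H(C) = -10 (H(C) = 2*(-5) = -10)
k(n, E) = -3*n/10 (k(n, E) = 3*(n/(-10)) = 3*(n*(-⅒)) = 3*(-n/10) = -3*n/10)
J = -1592/5 (J = (-1678 - 3/10*(-2)) + 1359 = (-1678 + ⅗) + 1359 = -8387/5 + 1359 = -1592/5 ≈ -318.40)
s(D) = 50*D² (s(D) = -5*((D² + 0*D) + 0)*(-5 - 5) = -5*((D² + 0) + 0)*(-10) = -5*(D² + 0)*(-10) = -5*D²*(-10) = -(-50)*D² = 50*D²)
J - s(-15) = -1592/5 - 50*(-15)² = -1592/5 - 50*225 = -1592/5 - 1*11250 = -1592/5 - 11250 = -57842/5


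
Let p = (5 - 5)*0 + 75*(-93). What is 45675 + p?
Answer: 38700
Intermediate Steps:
p = -6975 (p = 0*0 - 6975 = 0 - 6975 = -6975)
45675 + p = 45675 - 6975 = 38700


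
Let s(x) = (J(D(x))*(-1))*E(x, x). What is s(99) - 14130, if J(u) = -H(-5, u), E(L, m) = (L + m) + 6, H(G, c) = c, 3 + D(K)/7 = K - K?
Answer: -18414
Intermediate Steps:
D(K) = -21 (D(K) = -21 + 7*(K - K) = -21 + 7*0 = -21 + 0 = -21)
E(L, m) = 6 + L + m
J(u) = -u
s(x) = -126 - 42*x (s(x) = (-1*(-21)*(-1))*(6 + x + x) = (21*(-1))*(6 + 2*x) = -21*(6 + 2*x) = -126 - 42*x)
s(99) - 14130 = (-126 - 42*99) - 14130 = (-126 - 4158) - 14130 = -4284 - 14130 = -18414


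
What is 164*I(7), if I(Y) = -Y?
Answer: -1148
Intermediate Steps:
164*I(7) = 164*(-1*7) = 164*(-7) = -1148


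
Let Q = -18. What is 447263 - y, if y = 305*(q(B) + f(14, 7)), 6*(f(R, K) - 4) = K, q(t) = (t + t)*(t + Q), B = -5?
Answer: 2253223/6 ≈ 3.7554e+5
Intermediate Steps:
q(t) = 2*t*(-18 + t) (q(t) = (t + t)*(t - 18) = (2*t)*(-18 + t) = 2*t*(-18 + t))
f(R, K) = 4 + K/6
y = 430355/6 (y = 305*(2*(-5)*(-18 - 5) + (4 + (1/6)*7)) = 305*(2*(-5)*(-23) + (4 + 7/6)) = 305*(230 + 31/6) = 305*(1411/6) = 430355/6 ≈ 71726.)
447263 - y = 447263 - 1*430355/6 = 447263 - 430355/6 = 2253223/6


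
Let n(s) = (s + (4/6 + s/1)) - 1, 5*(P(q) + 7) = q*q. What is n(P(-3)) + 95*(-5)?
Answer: -7286/15 ≈ -485.73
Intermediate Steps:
P(q) = -7 + q**2/5 (P(q) = -7 + (q*q)/5 = -7 + q**2/5)
n(s) = -1/3 + 2*s (n(s) = (s + (4*(1/6) + s*1)) - 1 = (s + (2/3 + s)) - 1 = (2/3 + 2*s) - 1 = -1/3 + 2*s)
n(P(-3)) + 95*(-5) = (-1/3 + 2*(-7 + (1/5)*(-3)**2)) + 95*(-5) = (-1/3 + 2*(-7 + (1/5)*9)) - 475 = (-1/3 + 2*(-7 + 9/5)) - 475 = (-1/3 + 2*(-26/5)) - 475 = (-1/3 - 52/5) - 475 = -161/15 - 475 = -7286/15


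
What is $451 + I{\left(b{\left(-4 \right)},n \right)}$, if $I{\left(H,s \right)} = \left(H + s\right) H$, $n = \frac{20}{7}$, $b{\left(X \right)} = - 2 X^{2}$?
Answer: $\frac{9685}{7} \approx 1383.6$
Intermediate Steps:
$n = \frac{20}{7}$ ($n = 20 \cdot \frac{1}{7} = \frac{20}{7} \approx 2.8571$)
$I{\left(H,s \right)} = H \left(H + s\right)$
$451 + I{\left(b{\left(-4 \right)},n \right)} = 451 + - 2 \left(-4\right)^{2} \left(- 2 \left(-4\right)^{2} + \frac{20}{7}\right) = 451 + \left(-2\right) 16 \left(\left(-2\right) 16 + \frac{20}{7}\right) = 451 - 32 \left(-32 + \frac{20}{7}\right) = 451 - - \frac{6528}{7} = 451 + \frac{6528}{7} = \frac{9685}{7}$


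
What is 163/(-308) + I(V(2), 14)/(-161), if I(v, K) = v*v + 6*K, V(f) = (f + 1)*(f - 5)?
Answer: -11009/7084 ≈ -1.5541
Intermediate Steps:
V(f) = (1 + f)*(-5 + f)
I(v, K) = v**2 + 6*K
163/(-308) + I(V(2), 14)/(-161) = 163/(-308) + ((-5 + 2**2 - 4*2)**2 + 6*14)/(-161) = 163*(-1/308) + ((-5 + 4 - 8)**2 + 84)*(-1/161) = -163/308 + ((-9)**2 + 84)*(-1/161) = -163/308 + (81 + 84)*(-1/161) = -163/308 + 165*(-1/161) = -163/308 - 165/161 = -11009/7084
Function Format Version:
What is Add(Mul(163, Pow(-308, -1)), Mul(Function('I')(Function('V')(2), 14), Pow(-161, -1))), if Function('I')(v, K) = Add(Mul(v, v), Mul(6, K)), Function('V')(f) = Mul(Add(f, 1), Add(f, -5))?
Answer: Rational(-11009, 7084) ≈ -1.5541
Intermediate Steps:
Function('V')(f) = Mul(Add(1, f), Add(-5, f))
Function('I')(v, K) = Add(Pow(v, 2), Mul(6, K))
Add(Mul(163, Pow(-308, -1)), Mul(Function('I')(Function('V')(2), 14), Pow(-161, -1))) = Add(Mul(163, Pow(-308, -1)), Mul(Add(Pow(Add(-5, Pow(2, 2), Mul(-4, 2)), 2), Mul(6, 14)), Pow(-161, -1))) = Add(Mul(163, Rational(-1, 308)), Mul(Add(Pow(Add(-5, 4, -8), 2), 84), Rational(-1, 161))) = Add(Rational(-163, 308), Mul(Add(Pow(-9, 2), 84), Rational(-1, 161))) = Add(Rational(-163, 308), Mul(Add(81, 84), Rational(-1, 161))) = Add(Rational(-163, 308), Mul(165, Rational(-1, 161))) = Add(Rational(-163, 308), Rational(-165, 161)) = Rational(-11009, 7084)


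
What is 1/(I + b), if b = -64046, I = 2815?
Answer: -1/61231 ≈ -1.6332e-5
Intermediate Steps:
1/(I + b) = 1/(2815 - 64046) = 1/(-61231) = -1/61231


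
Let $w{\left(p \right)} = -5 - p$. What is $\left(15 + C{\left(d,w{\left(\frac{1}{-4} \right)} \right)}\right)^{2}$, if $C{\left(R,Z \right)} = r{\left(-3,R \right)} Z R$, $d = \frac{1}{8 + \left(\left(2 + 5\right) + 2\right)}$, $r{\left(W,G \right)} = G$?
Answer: $\frac{300017041}{1336336} \approx 224.51$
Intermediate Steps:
$d = \frac{1}{17}$ ($d = \frac{1}{8 + \left(7 + 2\right)} = \frac{1}{8 + 9} = \frac{1}{17} \approx 0.058824$)
$C{\left(R,Z \right)} = Z R^{2}$ ($C{\left(R,Z \right)} = R Z R = Z R^{2}$)
$\left(15 + C{\left(d,w{\left(\frac{1}{-4} \right)} \right)}\right)^{2} = \left(15 + \frac{-5 - \frac{1}{-4}}{289}\right)^{2} = \left(15 + \left(-5 - - \frac{1}{4}\right) \frac{1}{289}\right)^{2} = \left(15 + \left(-5 + \frac{1}{4}\right) \frac{1}{289}\right)^{2} = \left(15 - \frac{19}{1156}\right)^{2} = \left(\frac{17321}{1156}\right)^{2} = \frac{300017041}{1336336}$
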